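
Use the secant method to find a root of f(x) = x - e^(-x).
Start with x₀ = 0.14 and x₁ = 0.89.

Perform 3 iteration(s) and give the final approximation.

f(x) = x - e^(-x)
x₀ = 0.14, x₁ = 0.89

Secant formula: x_{n+1} = x_n - f(x_n)(x_n - x_{n-1})/(f(x_n) - f(x_{n-1}))

Iteration 1:
  f(0.140000) = -0.729358
  f(0.890000) = 0.479344
  x_2 = 0.890000 - 0.479344×(0.890000 - 0.140000)/(0.479344 - (-0.729358))
       = 0.592567
Iteration 2:
  f(0.890000) = 0.479344
  f(0.592567) = 0.039661
  x_3 = 0.592567 - 0.039661×(0.592567 - 0.890000)/(0.039661 - 0.479344)
       = 0.565738
Iteration 3:
  f(0.592567) = 0.039661
  f(0.565738) = -0.002203
  x_4 = 0.565738 - (-0.002203)×(0.565738 - 0.592567)/(-0.002203 - 0.039661)
       = 0.567150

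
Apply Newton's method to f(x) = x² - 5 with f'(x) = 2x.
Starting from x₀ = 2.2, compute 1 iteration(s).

f(x) = x² - 5
f'(x) = 2x
x₀ = 2.2

Newton-Raphson formula: x_{n+1} = x_n - f(x_n)/f'(x_n)

Iteration 1:
  f(2.200000) = -0.160000
  f'(2.200000) = 4.400000
  x_1 = 2.200000 - (-0.160000)/4.400000 = 2.236364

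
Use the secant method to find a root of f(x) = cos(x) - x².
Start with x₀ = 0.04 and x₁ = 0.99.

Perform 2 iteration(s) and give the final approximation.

f(x) = cos(x) - x²
x₀ = 0.04, x₁ = 0.99

Secant formula: x_{n+1} = x_n - f(x_n)(x_n - x_{n-1})/(f(x_n) - f(x_{n-1}))

Iteration 1:
  f(0.040000) = 0.997600
  f(0.990000) = -0.431410
  x_2 = 0.990000 - (-0.431410)×(0.990000 - 0.040000)/(-0.431410 - 0.997600)
       = 0.703200
Iteration 2:
  f(0.990000) = -0.431410
  f(0.703200) = 0.268286
  x_3 = 0.703200 - 0.268286×(0.703200 - 0.990000)/(0.268286 - (-0.431410))
       = 0.813169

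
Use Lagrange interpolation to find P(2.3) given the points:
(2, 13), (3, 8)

Lagrange interpolation formula:
P(x) = Σ yᵢ × Lᵢ(x)
where Lᵢ(x) = Π_{j≠i} (x - xⱼ)/(xᵢ - xⱼ)

L_0(2.3) = (2.3 - 3)/(2 - 3) = 0.700000
L_1(2.3) = (2.3 - 2)/(3 - 2) = 0.300000

P(2.3) = 13×L_0(2.3) + 8×L_1(2.3)
P(2.3) = 11.500000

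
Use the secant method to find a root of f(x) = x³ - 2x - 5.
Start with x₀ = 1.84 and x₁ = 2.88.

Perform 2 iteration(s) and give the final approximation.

f(x) = x³ - 2x - 5
x₀ = 1.84, x₁ = 2.88

Secant formula: x_{n+1} = x_n - f(x_n)(x_n - x_{n-1})/(f(x_n) - f(x_{n-1}))

Iteration 1:
  f(1.840000) = -2.450496
  f(2.880000) = 13.127872
  x_2 = 2.880000 - 13.127872×(2.880000 - 1.840000)/(13.127872 - (-2.450496))
       = 2.003593
Iteration 2:
  f(2.880000) = 13.127872
  f(2.003593) = -0.963990
  x_3 = 2.003593 - (-0.963990)×(2.003593 - 2.880000)/(-0.963990 - 13.127872)
       = 2.063546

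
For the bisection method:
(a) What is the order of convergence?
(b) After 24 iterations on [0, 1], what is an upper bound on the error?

(a) Bisection has linear (order 1) convergence; the error is halved each step.

(b) Error bound = (b-a)/2^n = (1 - 0)/2^{24}
    = 1/2^{24}

(a) 1 (linear); (b) error ≤ 5.96e-08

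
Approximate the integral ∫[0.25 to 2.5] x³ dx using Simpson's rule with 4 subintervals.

f(x) = x³
a = 0.25, b = 2.5, n = 4
h = (b - a)/n = 0.562500

Simpson's rule: (h/3)[f(x₀) + 4f(x₁) + 2f(x₂) + ... + f(xₙ)]

x_0 = 0.2500, f(x_0) = 0.015625, coefficient = 1
x_1 = 0.8125, f(x_1) = 0.536377, coefficient = 4
x_2 = 1.3750, f(x_2) = 2.599609, coefficient = 2
x_3 = 1.9375, f(x_3) = 7.273193, coefficient = 4
x_4 = 2.5000, f(x_4) = 15.625000, coefficient = 1

I ≈ (0.562500/3) × 52.078125 = 9.764648
Exact value: 9.764648
Error: 0.000000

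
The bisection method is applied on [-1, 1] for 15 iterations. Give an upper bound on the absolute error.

Bisection error bound: |error| ≤ (b-a)/2^n
|error| ≤ (1 - (-1))/2^15 = 2/2^15
|error| ≤ 0.0000610352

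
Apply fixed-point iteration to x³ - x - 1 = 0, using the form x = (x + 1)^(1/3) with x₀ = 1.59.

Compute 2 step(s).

Equation: x³ - x - 1 = 0
Fixed-point form: x = (x + 1)^(1/3)
x₀ = 1.59

x_1 = g(1.590000) = 1.373304
x_2 = g(1.373304) = 1.333883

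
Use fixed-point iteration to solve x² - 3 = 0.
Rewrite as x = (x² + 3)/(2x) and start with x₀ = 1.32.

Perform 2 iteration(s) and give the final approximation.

Equation: x² - 3 = 0
Fixed-point form: x = (x² + 3)/(2x)
x₀ = 1.32

x_1 = g(1.320000) = 1.796364
x_2 = g(1.796364) = 1.733202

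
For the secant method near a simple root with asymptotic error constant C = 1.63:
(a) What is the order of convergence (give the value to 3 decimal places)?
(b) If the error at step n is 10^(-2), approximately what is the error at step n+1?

(a) Secant method has superlinear convergence with order φ = (1+√5)/2 ≈ 1.618.
    This means |e_{n+1}| ≈ C|e_n|^1.618.

(b) With |e_n| = 10^(-2) and C = 1.63:
    |e_{n+1}| ≈ 1.63 × (10^(-2))^1.618 = 1.63 × 10^(-3.24)

(a) ≈ 1.618 (golden ratio); (b) |e_{n+1}| ≈ 9.465e-04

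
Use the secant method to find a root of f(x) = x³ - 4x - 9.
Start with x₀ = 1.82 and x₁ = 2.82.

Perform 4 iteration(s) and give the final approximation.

f(x) = x³ - 4x - 9
x₀ = 1.82, x₁ = 2.82

Secant formula: x_{n+1} = x_n - f(x_n)(x_n - x_{n-1})/(f(x_n) - f(x_{n-1}))

Iteration 1:
  f(1.820000) = -10.251432
  f(2.820000) = 2.145768
  x_2 = 2.820000 - 2.145768×(2.820000 - 1.820000)/(2.145768 - (-10.251432))
       = 2.646915
Iteration 2:
  f(2.820000) = 2.145768
  f(2.646915) = -1.042951
  x_3 = 2.646915 - (-1.042951)×(2.646915 - 2.820000)/(-1.042951 - 2.145768)
       = 2.703527
Iteration 3:
  f(2.646915) = -1.042951
  f(2.703527) = -0.053874
  x_4 = 2.703527 - (-0.053874)×(2.703527 - 2.646915)/(-0.053874 - (-1.042951))
       = 2.706610
Iteration 4:
  f(2.703527) = -0.053874
  f(2.706610) = 0.001483
  x_5 = 2.706610 - 0.001483×(2.706610 - 2.703527)/(0.001483 - (-0.053874))
       = 2.706528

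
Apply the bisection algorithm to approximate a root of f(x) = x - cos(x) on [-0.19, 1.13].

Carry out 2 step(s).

f(x) = x - cos(x)
Initial interval: [-0.19, 1.13]

Iteration 1:
  c_1 = (-0.190000 + 1.130000)/2 = 0.470000
  f(c_1) = f(0.470000) = -0.421568
  f(a) × f(c) ≥ 0, new interval: [0.470000, 1.130000]
Iteration 2:
  c_2 = (0.470000 + 1.130000)/2 = 0.800000
  f(c_2) = f(0.800000) = 0.103293
  f(a) × f(c) < 0, new interval: [0.470000, 0.800000]

After 2 iteration(s), the approximation is c_2 = 0.800000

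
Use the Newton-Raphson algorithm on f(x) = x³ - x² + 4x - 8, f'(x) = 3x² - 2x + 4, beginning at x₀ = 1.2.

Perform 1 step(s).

f(x) = x³ - x² + 4x - 8
f'(x) = 3x² - 2x + 4
x₀ = 1.2

Newton-Raphson formula: x_{n+1} = x_n - f(x_n)/f'(x_n)

Iteration 1:
  f(1.200000) = -2.912000
  f'(1.200000) = 5.920000
  x_1 = 1.200000 - (-2.912000)/5.920000 = 1.691892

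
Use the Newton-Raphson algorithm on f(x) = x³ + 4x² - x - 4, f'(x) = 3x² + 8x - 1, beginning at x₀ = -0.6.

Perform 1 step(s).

f(x) = x³ + 4x² - x - 4
f'(x) = 3x² + 8x - 1
x₀ = -0.6

Newton-Raphson formula: x_{n+1} = x_n - f(x_n)/f'(x_n)

Iteration 1:
  f(-0.600000) = -2.176000
  f'(-0.600000) = -4.720000
  x_1 = -0.600000 - (-2.176000)/(-4.720000) = -1.061017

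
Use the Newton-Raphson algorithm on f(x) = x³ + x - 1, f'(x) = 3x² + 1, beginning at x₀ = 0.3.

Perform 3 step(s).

f(x) = x³ + x - 1
f'(x) = 3x² + 1
x₀ = 0.3

Newton-Raphson formula: x_{n+1} = x_n - f(x_n)/f'(x_n)

Iteration 1:
  f(0.300000) = -0.673000
  f'(0.300000) = 1.270000
  x_1 = 0.300000 - (-0.673000)/1.270000 = 0.829921
Iteration 2:
  f(0.829921) = 0.401546
  f'(0.829921) = 3.066308
  x_2 = 0.829921 - 0.401546/3.066308 = 0.698967
Iteration 3:
  f(0.698967) = 0.040451
  f'(0.698967) = 2.465665
  x_3 = 0.698967 - 0.040451/2.465665 = 0.682561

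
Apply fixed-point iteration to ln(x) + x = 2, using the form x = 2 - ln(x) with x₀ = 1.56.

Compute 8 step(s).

Equation: ln(x) + x = 2
Fixed-point form: x = 2 - ln(x)
x₀ = 1.56

x_1 = g(1.560000) = 1.555314
x_2 = g(1.555314) = 1.558322
x_3 = g(1.558322) = 1.556390
x_4 = g(1.556390) = 1.557631
x_5 = g(1.557631) = 1.556834
x_6 = g(1.556834) = 1.557346
x_7 = g(1.557346) = 1.557017
x_8 = g(1.557017) = 1.557228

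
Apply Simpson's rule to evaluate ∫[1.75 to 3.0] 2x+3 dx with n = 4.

f(x) = 2x+3
a = 1.75, b = 3.0, n = 4
h = (b - a)/n = 0.312500

Simpson's rule: (h/3)[f(x₀) + 4f(x₁) + 2f(x₂) + ... + f(xₙ)]

x_0 = 1.7500, f(x_0) = 6.500000, coefficient = 1
x_1 = 2.0625, f(x_1) = 7.125000, coefficient = 4
x_2 = 2.3750, f(x_2) = 7.750000, coefficient = 2
x_3 = 2.6875, f(x_3) = 8.375000, coefficient = 4
x_4 = 3.0000, f(x_4) = 9.000000, coefficient = 1

I ≈ (0.312500/3) × 93.000000 = 9.687500
Exact value: 9.687500
Error: 0.000000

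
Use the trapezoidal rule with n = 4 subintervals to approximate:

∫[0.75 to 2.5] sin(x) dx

f(x) = sin(x)
a = 0.75, b = 2.5, n = 4
h = (b - a)/n = 0.437500

Trapezoidal rule: (h/2)[f(x₀) + 2f(x₁) + 2f(x₂) + ... + f(xₙ)]

x_0 = 0.7500, f(x_0) = 0.681639, coefficient = 1
x_1 = 1.1875, f(x_1) = 0.927437, coefficient = 2
x_2 = 1.6250, f(x_2) = 0.998531, coefficient = 2
x_3 = 2.0625, f(x_3) = 0.881530, coefficient = 2
x_4 = 2.5000, f(x_4) = 0.598472, coefficient = 1

I ≈ (0.437500/2) × 6.895107 = 1.508305
Exact value: 1.532832
Error: 0.024528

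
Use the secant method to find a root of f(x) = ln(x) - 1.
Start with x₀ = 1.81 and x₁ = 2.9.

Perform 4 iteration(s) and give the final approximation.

f(x) = ln(x) - 1
x₀ = 1.81, x₁ = 2.9

Secant formula: x_{n+1} = x_n - f(x_n)(x_n - x_{n-1})/(f(x_n) - f(x_{n-1}))

Iteration 1:
  f(1.810000) = -0.406673
  f(2.900000) = 0.064711
  x_2 = 2.900000 - 0.064711×(2.900000 - 1.810000)/(0.064711 - (-0.406673))
       = 2.750367
Iteration 2:
  f(2.900000) = 0.064711
  f(2.750367) = 0.011734
  x_3 = 2.750367 - 0.011734×(2.750367 - 2.900000)/(0.011734 - 0.064711)
       = 2.717223
Iteration 3:
  f(2.750367) = 0.011734
  f(2.717223) = -0.000390
  x_4 = 2.717223 - (-0.000390)×(2.717223 - 2.750367)/(-0.000390 - 0.011734)
       = 2.718288
Iteration 4:
  f(2.717223) = -0.000390
  f(2.718288) = 0.000002
  x_5 = 2.718288 - 0.000002×(2.718288 - 2.717223)/(0.000002 - (-0.000390))
       = 2.718282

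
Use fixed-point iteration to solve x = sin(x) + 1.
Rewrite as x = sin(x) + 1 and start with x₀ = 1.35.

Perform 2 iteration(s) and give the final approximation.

Equation: x = sin(x) + 1
Fixed-point form: x = sin(x) + 1
x₀ = 1.35

x_1 = g(1.350000) = 1.975723
x_2 = g(1.975723) = 1.919131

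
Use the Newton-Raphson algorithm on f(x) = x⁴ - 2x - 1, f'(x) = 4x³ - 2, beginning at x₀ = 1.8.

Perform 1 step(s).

f(x) = x⁴ - 2x - 1
f'(x) = 4x³ - 2
x₀ = 1.8

Newton-Raphson formula: x_{n+1} = x_n - f(x_n)/f'(x_n)

Iteration 1:
  f(1.800000) = 5.897600
  f'(1.800000) = 21.328000
  x_1 = 1.800000 - 5.897600/21.328000 = 1.523481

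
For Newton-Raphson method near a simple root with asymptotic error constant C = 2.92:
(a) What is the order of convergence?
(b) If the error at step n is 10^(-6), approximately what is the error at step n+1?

(a) Newton-Raphson has quadratic (order 2) convergence near simple roots.
    This means |e_{n+1}| ≈ C|e_n|².

(b) With |e_n| = 10^(-6) and C = 2.92:
    |e_{n+1}| ≈ 2.92 × (10^(-6))² = 2.92 × 10^(-12)

(a) 2 (quadratic); (b) |e_{n+1}| ≈ 2.920e-12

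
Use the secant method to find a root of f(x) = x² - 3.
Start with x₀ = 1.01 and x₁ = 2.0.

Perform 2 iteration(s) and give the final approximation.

f(x) = x² - 3
x₀ = 1.01, x₁ = 2.0

Secant formula: x_{n+1} = x_n - f(x_n)(x_n - x_{n-1})/(f(x_n) - f(x_{n-1}))

Iteration 1:
  f(1.010000) = -1.979900
  f(2.000000) = 1.000000
  x_2 = 2.000000 - 1.000000×(2.000000 - 1.010000)/(1.000000 - (-1.979900))
       = 1.667774
Iteration 2:
  f(2.000000) = 1.000000
  f(1.667774) = -0.218530
  x_3 = 1.667774 - (-0.218530)×(1.667774 - 2.000000)/(-0.218530 - 1.000000)
       = 1.727355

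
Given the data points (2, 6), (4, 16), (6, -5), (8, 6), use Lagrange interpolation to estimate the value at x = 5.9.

Lagrange interpolation formula:
P(x) = Σ yᵢ × Lᵢ(x)
where Lᵢ(x) = Π_{j≠i} (x - xⱼ)/(xᵢ - xⱼ)

L_0(5.9) = (5.9 - 4)/(2 - 4) × (5.9 - 6)/(2 - 6) × (5.9 - 8)/(2 - 8) = -0.008312
L_1(5.9) = (5.9 - 2)/(4 - 2) × (5.9 - 6)/(4 - 6) × (5.9 - 8)/(4 - 8) = 0.051187
L_2(5.9) = (5.9 - 2)/(6 - 2) × (5.9 - 4)/(6 - 4) × (5.9 - 8)/(6 - 8) = 0.972563
L_3(5.9) = (5.9 - 2)/(8 - 2) × (5.9 - 4)/(8 - 4) × (5.9 - 6)/(8 - 6) = -0.015437

P(5.9) = 6×L_0(5.9) + 16×L_1(5.9) + (-5)×L_2(5.9) + 6×L_3(5.9)
P(5.9) = -4.186313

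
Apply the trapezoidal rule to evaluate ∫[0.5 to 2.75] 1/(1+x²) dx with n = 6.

f(x) = 1/(1+x²)
a = 0.5, b = 2.75, n = 6
h = (b - a)/n = 0.375000

Trapezoidal rule: (h/2)[f(x₀) + 2f(x₁) + 2f(x₂) + ... + f(xₙ)]

x_0 = 0.5000, f(x_0) = 0.800000, coefficient = 1
x_1 = 0.8750, f(x_1) = 0.566372, coefficient = 2
x_2 = 1.2500, f(x_2) = 0.390244, coefficient = 2
x_3 = 1.6250, f(x_3) = 0.274678, coefficient = 2
x_4 = 2.0000, f(x_4) = 0.200000, coefficient = 2
x_5 = 2.3750, f(x_5) = 0.150588, coefficient = 2
x_6 = 2.7500, f(x_6) = 0.116788, coefficient = 1

I ≈ (0.375000/2) × 4.080552 = 0.765104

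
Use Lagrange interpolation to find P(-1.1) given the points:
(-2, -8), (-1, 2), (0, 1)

Lagrange interpolation formula:
P(x) = Σ yᵢ × Lᵢ(x)
where Lᵢ(x) = Π_{j≠i} (x - xⱼ)/(xᵢ - xⱼ)

L_0(-1.1) = (-1.1 - (-1))/(-2 - (-1)) × (-1.1 - 0)/(-2 - 0) = 0.055000
L_1(-1.1) = (-1.1 - (-2))/(-1 - (-2)) × (-1.1 - 0)/(-1 - 0) = 0.990000
L_2(-1.1) = (-1.1 - (-2))/(0 - (-2)) × (-1.1 - (-1))/(0 - (-1)) = -0.045000

P(-1.1) = (-8)×L_0(-1.1) + 2×L_1(-1.1) + 1×L_2(-1.1)
P(-1.1) = 1.495000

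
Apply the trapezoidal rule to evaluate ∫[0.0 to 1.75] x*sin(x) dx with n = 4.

f(x) = x*sin(x)
a = 0.0, b = 1.75, n = 4
h = (b - a)/n = 0.437500

Trapezoidal rule: (h/2)[f(x₀) + 2f(x₁) + 2f(x₂) + ... + f(xₙ)]

x_0 = 0.0000, f(x_0) = 0.000000, coefficient = 1
x_1 = 0.4375, f(x_1) = 0.185358, coefficient = 2
x_2 = 0.8750, f(x_2) = 0.671601, coefficient = 2
x_3 = 1.3125, f(x_3) = 1.268960, coefficient = 2
x_4 = 1.7500, f(x_4) = 1.721975, coefficient = 1

I ≈ (0.437500/2) × 5.973813 = 1.306772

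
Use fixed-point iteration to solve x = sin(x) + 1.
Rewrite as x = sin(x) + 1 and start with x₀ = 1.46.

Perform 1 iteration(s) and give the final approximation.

Equation: x = sin(x) + 1
Fixed-point form: x = sin(x) + 1
x₀ = 1.46

x_1 = g(1.460000) = 1.993868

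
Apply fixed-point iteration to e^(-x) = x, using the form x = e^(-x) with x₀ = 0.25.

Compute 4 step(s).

Equation: e^(-x) = x
Fixed-point form: x = e^(-x)
x₀ = 0.25

x_1 = g(0.250000) = 0.778801
x_2 = g(0.778801) = 0.458956
x_3 = g(0.458956) = 0.631943
x_4 = g(0.631943) = 0.531558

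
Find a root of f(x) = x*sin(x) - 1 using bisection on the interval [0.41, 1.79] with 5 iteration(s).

f(x) = x*sin(x) - 1
Initial interval: [0.41, 1.79]

Iteration 1:
  c_1 = (0.410000 + 1.790000)/2 = 1.100000
  f(c_1) = f(1.100000) = -0.019672
  f(a) × f(c) ≥ 0, new interval: [1.100000, 1.790000]
Iteration 2:
  c_2 = (1.100000 + 1.790000)/2 = 1.445000
  f(c_2) = f(1.445000) = 0.433582
  f(a) × f(c) < 0, new interval: [1.100000, 1.445000]
Iteration 3:
  c_3 = (1.100000 + 1.445000)/2 = 1.272500
  f(c_3) = f(1.272500) = 0.216305
  f(a) × f(c) < 0, new interval: [1.100000, 1.272500]
Iteration 4:
  c_4 = (1.100000 + 1.272500)/2 = 1.186250
  f(c_4) = f(1.186250) = 0.099617
  f(a) × f(c) < 0, new interval: [1.100000, 1.186250]
Iteration 5:
  c_5 = (1.100000 + 1.186250)/2 = 1.143125
  f(c_5) = f(1.143125) = 0.040168
  f(a) × f(c) < 0, new interval: [1.100000, 1.143125]

After 5 iteration(s), the approximation is c_5 = 1.143125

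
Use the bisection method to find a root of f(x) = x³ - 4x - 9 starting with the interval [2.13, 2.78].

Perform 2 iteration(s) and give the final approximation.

f(x) = x³ - 4x - 9
Initial interval: [2.13, 2.78]

Iteration 1:
  c_1 = (2.130000 + 2.780000)/2 = 2.455000
  f(c_1) = f(2.455000) = -4.023654
  f(a) × f(c) ≥ 0, new interval: [2.455000, 2.780000]
Iteration 2:
  c_2 = (2.455000 + 2.780000)/2 = 2.617500
  f(c_2) = f(2.617500) = -1.536706
  f(a) × f(c) ≥ 0, new interval: [2.617500, 2.780000]

After 2 iteration(s), the approximation is c_2 = 2.617500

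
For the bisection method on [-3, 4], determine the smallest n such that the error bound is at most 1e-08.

We need (b-a)/2^n ≤ 1e-08
(4 - (-3))/2^n ≤ 1e-08
7/2^n ≤ 1e-08
2^n ≥ 700000000
n ≥ log₂(700000000) = 29.38
n ≥ 30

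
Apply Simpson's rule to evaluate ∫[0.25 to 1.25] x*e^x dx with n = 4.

f(x) = x*e^x
a = 0.25, b = 1.25, n = 4
h = (b - a)/n = 0.250000

Simpson's rule: (h/3)[f(x₀) + 4f(x₁) + 2f(x₂) + ... + f(xₙ)]

x_0 = 0.2500, f(x_0) = 0.321006, coefficient = 1
x_1 = 0.5000, f(x_1) = 0.824361, coefficient = 4
x_2 = 0.7500, f(x_2) = 1.587750, coefficient = 2
x_3 = 1.0000, f(x_3) = 2.718282, coefficient = 4
x_4 = 1.2500, f(x_4) = 4.362929, coefficient = 1

I ≈ (0.250000/3) × 22.030005 = 1.835834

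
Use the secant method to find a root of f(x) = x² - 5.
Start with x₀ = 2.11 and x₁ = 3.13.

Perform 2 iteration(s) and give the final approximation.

f(x) = x² - 5
x₀ = 2.11, x₁ = 3.13

Secant formula: x_{n+1} = x_n - f(x_n)(x_n - x_{n-1})/(f(x_n) - f(x_{n-1}))

Iteration 1:
  f(2.110000) = -0.547900
  f(3.130000) = 4.796900
  x_2 = 3.130000 - 4.796900×(3.130000 - 2.110000)/(4.796900 - (-0.547900))
       = 2.214561
Iteration 2:
  f(3.130000) = 4.796900
  f(2.214561) = -0.095719
  x_3 = 2.214561 - (-0.095719)×(2.214561 - 3.130000)/(-0.095719 - 4.796900)
       = 2.232471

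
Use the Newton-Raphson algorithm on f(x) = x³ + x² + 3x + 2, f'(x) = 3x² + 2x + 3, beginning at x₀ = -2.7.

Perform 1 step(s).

f(x) = x³ + x² + 3x + 2
f'(x) = 3x² + 2x + 3
x₀ = -2.7

Newton-Raphson formula: x_{n+1} = x_n - f(x_n)/f'(x_n)

Iteration 1:
  f(-2.700000) = -18.493000
  f'(-2.700000) = 19.470000
  x_1 = -2.700000 - (-18.493000)/19.470000 = -1.750180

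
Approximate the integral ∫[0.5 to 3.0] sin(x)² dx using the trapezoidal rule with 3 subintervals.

f(x) = sin(x)²
a = 0.5, b = 3.0, n = 3
h = (b - a)/n = 0.833333

Trapezoidal rule: (h/2)[f(x₀) + 2f(x₁) + 2f(x₂) + ... + f(xₙ)]

x_0 = 0.5000, f(x_0) = 0.229849, coefficient = 1
x_1 = 1.3333, f(x_1) = 0.944663, coefficient = 2
x_2 = 2.1667, f(x_2) = 0.685022, coefficient = 2
x_3 = 3.0000, f(x_3) = 0.019915, coefficient = 1

I ≈ (0.833333/2) × 3.509134 = 1.462139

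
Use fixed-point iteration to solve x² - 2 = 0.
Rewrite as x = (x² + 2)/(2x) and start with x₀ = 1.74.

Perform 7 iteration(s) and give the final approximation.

Equation: x² - 2 = 0
Fixed-point form: x = (x² + 2)/(2x)
x₀ = 1.74

x_1 = g(1.740000) = 1.444713
x_2 = g(1.444713) = 1.414535
x_3 = g(1.414535) = 1.414214
x_4 = g(1.414214) = 1.414214
x_5 = g(1.414214) = 1.414214
x_6 = g(1.414214) = 1.414214
x_7 = g(1.414214) = 1.414214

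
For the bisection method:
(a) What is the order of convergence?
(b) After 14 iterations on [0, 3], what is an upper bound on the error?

(a) Bisection has linear (order 1) convergence; the error is halved each step.

(b) Error bound = (b-a)/2^n = (3 - 0)/2^{14}
    = 3/2^{14}

(a) 1 (linear); (b) error ≤ 1.83e-04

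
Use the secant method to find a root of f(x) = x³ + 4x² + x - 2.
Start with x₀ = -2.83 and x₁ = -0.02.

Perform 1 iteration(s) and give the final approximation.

f(x) = x³ + 4x² + x - 2
x₀ = -2.83, x₁ = -0.02

Secant formula: x_{n+1} = x_n - f(x_n)(x_n - x_{n-1})/(f(x_n) - f(x_{n-1}))

Iteration 1:
  f(-2.830000) = 4.540413
  f(-0.020000) = -2.018408
  x_2 = -0.020000 - (-2.018408)×(-0.020000 - (-2.830000))/(-2.018408 - 4.540413)
       = -0.884748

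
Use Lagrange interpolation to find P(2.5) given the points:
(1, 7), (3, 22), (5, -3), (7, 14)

Lagrange interpolation formula:
P(x) = Σ yᵢ × Lᵢ(x)
where Lᵢ(x) = Π_{j≠i} (x - xⱼ)/(xᵢ - xⱼ)

L_0(2.5) = (2.5 - 3)/(1 - 3) × (2.5 - 5)/(1 - 5) × (2.5 - 7)/(1 - 7) = 0.117188
L_1(2.5) = (2.5 - 1)/(3 - 1) × (2.5 - 5)/(3 - 5) × (2.5 - 7)/(3 - 7) = 1.054688
L_2(2.5) = (2.5 - 1)/(5 - 1) × (2.5 - 3)/(5 - 3) × (2.5 - 7)/(5 - 7) = -0.210938
L_3(2.5) = (2.5 - 1)/(7 - 1) × (2.5 - 3)/(7 - 3) × (2.5 - 5)/(7 - 5) = 0.039062

P(2.5) = 7×L_0(2.5) + 22×L_1(2.5) + (-3)×L_2(2.5) + 14×L_3(2.5)
P(2.5) = 25.203125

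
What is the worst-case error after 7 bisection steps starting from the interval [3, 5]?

Bisection error bound: |error| ≤ (b-a)/2^n
|error| ≤ (5 - 3)/2^7 = 2/2^7
|error| ≤ 0.0156250000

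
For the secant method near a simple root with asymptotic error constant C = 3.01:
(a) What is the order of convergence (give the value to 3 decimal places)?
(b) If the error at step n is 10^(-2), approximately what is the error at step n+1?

(a) Secant method has superlinear convergence with order φ = (1+√5)/2 ≈ 1.618.
    This means |e_{n+1}| ≈ C|e_n|^1.618.

(b) With |e_n| = 10^(-2) and C = 3.01:
    |e_{n+1}| ≈ 3.01 × (10^(-2))^1.618 = 3.01 × 10^(-3.24)

(a) ≈ 1.618 (golden ratio); (b) |e_{n+1}| ≈ 1.748e-03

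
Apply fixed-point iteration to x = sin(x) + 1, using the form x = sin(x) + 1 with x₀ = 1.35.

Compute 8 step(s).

Equation: x = sin(x) + 1
Fixed-point form: x = sin(x) + 1
x₀ = 1.35

x_1 = g(1.350000) = 1.975723
x_2 = g(1.975723) = 1.919131
x_3 = g(1.919131) = 1.939942
x_4 = g(1.939942) = 1.932636
x_5 = g(1.932636) = 1.935247
x_6 = g(1.935247) = 1.934320
x_7 = g(1.934320) = 1.934650
x_8 = g(1.934650) = 1.934532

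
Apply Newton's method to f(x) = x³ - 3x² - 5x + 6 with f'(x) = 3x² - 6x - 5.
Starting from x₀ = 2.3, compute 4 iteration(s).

f(x) = x³ - 3x² - 5x + 6
f'(x) = 3x² - 6x - 5
x₀ = 2.3

Newton-Raphson formula: x_{n+1} = x_n - f(x_n)/f'(x_n)

Iteration 1:
  f(2.300000) = -9.203000
  f'(2.300000) = -2.930000
  x_1 = 2.300000 - (-9.203000)/(-2.930000) = -0.840956
Iteration 2:
  f(-0.840956) = 7.488430
  f'(-0.840956) = 2.167353
  x_2 = -0.840956 - 7.488430/2.167353 = -4.296060
Iteration 3:
  f(-4.296060) = -107.176720
  f'(-4.296060) = 76.144745
  x_3 = -4.296060 - (-107.176720)/76.144745 = -2.888520
Iteration 4:
  f(-2.888520) = -28.688563
  f'(-2.888520) = 37.361773
  x_4 = -2.888520 - (-28.688563)/37.361773 = -2.120662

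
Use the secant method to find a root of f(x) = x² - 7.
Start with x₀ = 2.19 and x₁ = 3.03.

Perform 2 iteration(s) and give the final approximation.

f(x) = x² - 7
x₀ = 2.19, x₁ = 3.03

Secant formula: x_{n+1} = x_n - f(x_n)(x_n - x_{n-1})/(f(x_n) - f(x_{n-1}))

Iteration 1:
  f(2.190000) = -2.203900
  f(3.030000) = 2.180900
  x_2 = 3.030000 - 2.180900×(3.030000 - 2.190000)/(2.180900 - (-2.203900))
       = 2.612203
Iteration 2:
  f(3.030000) = 2.180900
  f(2.612203) = -0.176395
  x_3 = 2.612203 - (-0.176395)×(2.612203 - 3.030000)/(-0.176395 - 2.180900)
       = 2.643467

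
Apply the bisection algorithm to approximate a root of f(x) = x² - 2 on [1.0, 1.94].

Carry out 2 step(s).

f(x) = x² - 2
Initial interval: [1.0, 1.94]

Iteration 1:
  c_1 = (1.000000 + 1.940000)/2 = 1.470000
  f(c_1) = f(1.470000) = 0.160900
  f(a) × f(c) < 0, new interval: [1.000000, 1.470000]
Iteration 2:
  c_2 = (1.000000 + 1.470000)/2 = 1.235000
  f(c_2) = f(1.235000) = -0.474775
  f(a) × f(c) ≥ 0, new interval: [1.235000, 1.470000]

After 2 iteration(s), the approximation is c_2 = 1.235000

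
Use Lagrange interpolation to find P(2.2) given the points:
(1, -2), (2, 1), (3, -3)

Lagrange interpolation formula:
P(x) = Σ yᵢ × Lᵢ(x)
where Lᵢ(x) = Π_{j≠i} (x - xⱼ)/(xᵢ - xⱼ)

L_0(2.2) = (2.2 - 2)/(1 - 2) × (2.2 - 3)/(1 - 3) = -0.080000
L_1(2.2) = (2.2 - 1)/(2 - 1) × (2.2 - 3)/(2 - 3) = 0.960000
L_2(2.2) = (2.2 - 1)/(3 - 1) × (2.2 - 2)/(3 - 2) = 0.120000

P(2.2) = (-2)×L_0(2.2) + 1×L_1(2.2) + (-3)×L_2(2.2)
P(2.2) = 0.760000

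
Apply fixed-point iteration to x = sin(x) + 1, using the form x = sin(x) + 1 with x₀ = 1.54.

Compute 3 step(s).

Equation: x = sin(x) + 1
Fixed-point form: x = sin(x) + 1
x₀ = 1.54

x_1 = g(1.540000) = 1.999526
x_2 = g(1.999526) = 1.909495
x_3 = g(1.909495) = 1.943188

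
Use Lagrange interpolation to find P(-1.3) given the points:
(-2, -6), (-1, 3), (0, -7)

Lagrange interpolation formula:
P(x) = Σ yᵢ × Lᵢ(x)
where Lᵢ(x) = Π_{j≠i} (x - xⱼ)/(xᵢ - xⱼ)

L_0(-1.3) = (-1.3 - (-1))/(-2 - (-1)) × (-1.3 - 0)/(-2 - 0) = 0.195000
L_1(-1.3) = (-1.3 - (-2))/(-1 - (-2)) × (-1.3 - 0)/(-1 - 0) = 0.910000
L_2(-1.3) = (-1.3 - (-2))/(0 - (-2)) × (-1.3 - (-1))/(0 - (-1)) = -0.105000

P(-1.3) = (-6)×L_0(-1.3) + 3×L_1(-1.3) + (-7)×L_2(-1.3)
P(-1.3) = 2.295000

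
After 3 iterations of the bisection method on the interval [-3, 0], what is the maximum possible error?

Bisection error bound: |error| ≤ (b-a)/2^n
|error| ≤ (0 - (-3))/2^3 = 3/2^3
|error| ≤ 0.3750000000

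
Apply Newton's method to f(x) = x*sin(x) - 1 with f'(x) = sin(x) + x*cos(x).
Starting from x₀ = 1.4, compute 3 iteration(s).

f(x) = x*sin(x) - 1
f'(x) = sin(x) + x*cos(x)
x₀ = 1.4

Newton-Raphson formula: x_{n+1} = x_n - f(x_n)/f'(x_n)

Iteration 1:
  f(1.400000) = 0.379630
  f'(1.400000) = 1.223404
  x_1 = 1.400000 - 0.379630/1.223404 = 1.089694
Iteration 2:
  f(1.089694) = -0.034002
  f'(1.089694) = 1.390749
  x_2 = 1.089694 - (-0.034002)/1.390749 = 1.114143
Iteration 3:
  f(1.114143) = -0.000020
  f'(1.114143) = 1.388811
  x_3 = 1.114143 - (-0.000020)/1.388811 = 1.114157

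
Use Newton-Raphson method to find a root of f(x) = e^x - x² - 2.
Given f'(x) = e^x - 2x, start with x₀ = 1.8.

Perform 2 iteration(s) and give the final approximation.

f(x) = e^x - x² - 2
f'(x) = e^x - 2x
x₀ = 1.8

Newton-Raphson formula: x_{n+1} = x_n - f(x_n)/f'(x_n)

Iteration 1:
  f(1.800000) = 0.809647
  f'(1.800000) = 2.449647
  x_1 = 1.800000 - 0.809647/2.449647 = 1.469484
Iteration 2:
  f(1.469484) = 0.187608
  f'(1.469484) = 1.408024
  x_2 = 1.469484 - 0.187608/1.408024 = 1.336242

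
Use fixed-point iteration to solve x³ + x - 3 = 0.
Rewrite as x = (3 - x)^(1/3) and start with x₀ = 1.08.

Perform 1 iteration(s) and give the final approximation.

Equation: x³ + x - 3 = 0
Fixed-point form: x = (3 - x)^(1/3)
x₀ = 1.08

x_1 = g(1.080000) = 1.242893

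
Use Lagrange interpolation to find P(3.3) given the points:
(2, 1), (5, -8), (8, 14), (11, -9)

Lagrange interpolation formula:
P(x) = Σ yᵢ × Lᵢ(x)
where Lᵢ(x) = Π_{j≠i} (x - xⱼ)/(xᵢ - xⱼ)

L_0(3.3) = (3.3 - 5)/(2 - 5) × (3.3 - 8)/(2 - 8) × (3.3 - 11)/(2 - 11) = 0.379772
L_1(3.3) = (3.3 - 2)/(5 - 2) × (3.3 - 8)/(5 - 8) × (3.3 - 11)/(5 - 11) = 0.871241
L_2(3.3) = (3.3 - 2)/(8 - 2) × (3.3 - 5)/(8 - 5) × (3.3 - 11)/(8 - 11) = -0.315130
L_3(3.3) = (3.3 - 2)/(11 - 2) × (3.3 - 5)/(11 - 5) × (3.3 - 8)/(11 - 8) = 0.064117

P(3.3) = 1×L_0(3.3) + (-8)×L_1(3.3) + 14×L_2(3.3) + (-9)×L_3(3.3)
P(3.3) = -11.579025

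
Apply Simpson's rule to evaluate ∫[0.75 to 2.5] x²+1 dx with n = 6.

f(x) = x²+1
a = 0.75, b = 2.5, n = 6
h = (b - a)/n = 0.291667

Simpson's rule: (h/3)[f(x₀) + 4f(x₁) + 2f(x₂) + ... + f(xₙ)]

x_0 = 0.7500, f(x_0) = 1.562500, coefficient = 1
x_1 = 1.0417, f(x_1) = 2.085069, coefficient = 4
x_2 = 1.3333, f(x_2) = 2.777778, coefficient = 2
x_3 = 1.6250, f(x_3) = 3.640625, coefficient = 4
x_4 = 1.9167, f(x_4) = 4.673611, coefficient = 2
x_5 = 2.2083, f(x_5) = 5.876736, coefficient = 4
x_6 = 2.5000, f(x_6) = 7.250000, coefficient = 1

I ≈ (0.291667/3) × 70.125000 = 6.817708
Exact value: 6.817708
Error: 0.000000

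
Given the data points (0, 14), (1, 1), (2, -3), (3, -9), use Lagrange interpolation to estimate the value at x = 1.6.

Lagrange interpolation formula:
P(x) = Σ yᵢ × Lᵢ(x)
where Lᵢ(x) = Π_{j≠i} (x - xⱼ)/(xᵢ - xⱼ)

L_0(1.6) = (1.6 - 1)/(0 - 1) × (1.6 - 2)/(0 - 2) × (1.6 - 3)/(0 - 3) = -0.056000
L_1(1.6) = (1.6 - 0)/(1 - 0) × (1.6 - 2)/(1 - 2) × (1.6 - 3)/(1 - 3) = 0.448000
L_2(1.6) = (1.6 - 0)/(2 - 0) × (1.6 - 1)/(2 - 1) × (1.6 - 3)/(2 - 3) = 0.672000
L_3(1.6) = (1.6 - 0)/(3 - 0) × (1.6 - 1)/(3 - 1) × (1.6 - 2)/(3 - 2) = -0.064000

P(1.6) = 14×L_0(1.6) + 1×L_1(1.6) + (-3)×L_2(1.6) + (-9)×L_3(1.6)
P(1.6) = -1.776000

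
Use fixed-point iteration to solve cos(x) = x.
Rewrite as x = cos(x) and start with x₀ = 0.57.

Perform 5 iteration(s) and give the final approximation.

Equation: cos(x) = x
Fixed-point form: x = cos(x)
x₀ = 0.57

x_1 = g(0.570000) = 0.841901
x_2 = g(0.841901) = 0.666046
x_3 = g(0.666046) = 0.786271
x_4 = g(0.786271) = 0.706489
x_5 = g(0.706489) = 0.760646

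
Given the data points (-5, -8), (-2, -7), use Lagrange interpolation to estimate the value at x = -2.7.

Lagrange interpolation formula:
P(x) = Σ yᵢ × Lᵢ(x)
where Lᵢ(x) = Π_{j≠i} (x - xⱼ)/(xᵢ - xⱼ)

L_0(-2.7) = (-2.7 - (-2))/(-5 - (-2)) = 0.233333
L_1(-2.7) = (-2.7 - (-5))/(-2 - (-5)) = 0.766667

P(-2.7) = (-8)×L_0(-2.7) + (-7)×L_1(-2.7)
P(-2.7) = -7.233333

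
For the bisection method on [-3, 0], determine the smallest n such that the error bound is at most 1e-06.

We need (b-a)/2^n ≤ 1e-06
(0 - (-3))/2^n ≤ 1e-06
3/2^n ≤ 1e-06
2^n ≥ 3000000
n ≥ log₂(3000000) = 21.52
n ≥ 22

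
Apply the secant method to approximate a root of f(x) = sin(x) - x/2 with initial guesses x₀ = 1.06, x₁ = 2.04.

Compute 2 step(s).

f(x) = sin(x) - x/2
x₀ = 1.06, x₁ = 2.04

Secant formula: x_{n+1} = x_n - f(x_n)(x_n - x_{n-1})/(f(x_n) - f(x_{n-1}))

Iteration 1:
  f(1.060000) = 0.342355
  f(2.040000) = -0.128071
  x_2 = 2.040000 - (-0.128071)×(2.040000 - 1.060000)/(-0.128071 - 0.342355)
       = 1.773200
Iteration 2:
  f(2.040000) = -0.128071
  f(1.773200) = 0.092986
  x_3 = 1.773200 - 0.092986×(1.773200 - 2.040000)/(0.092986 - (-0.128071))
       = 1.885427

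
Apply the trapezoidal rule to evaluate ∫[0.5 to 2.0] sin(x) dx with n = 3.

f(x) = sin(x)
a = 0.5, b = 2.0, n = 3
h = (b - a)/n = 0.500000

Trapezoidal rule: (h/2)[f(x₀) + 2f(x₁) + 2f(x₂) + ... + f(xₙ)]

x_0 = 0.5000, f(x_0) = 0.479426, coefficient = 1
x_1 = 1.0000, f(x_1) = 0.841471, coefficient = 2
x_2 = 1.5000, f(x_2) = 0.997495, coefficient = 2
x_3 = 2.0000, f(x_3) = 0.909297, coefficient = 1

I ≈ (0.500000/2) × 5.066655 = 1.266664
Exact value: 1.293729
Error: 0.027066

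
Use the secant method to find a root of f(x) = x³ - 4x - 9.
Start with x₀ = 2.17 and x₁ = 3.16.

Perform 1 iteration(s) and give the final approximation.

f(x) = x³ - 4x - 9
x₀ = 2.17, x₁ = 3.16

Secant formula: x_{n+1} = x_n - f(x_n)(x_n - x_{n-1})/(f(x_n) - f(x_{n-1}))

Iteration 1:
  f(2.170000) = -7.461687
  f(3.160000) = 9.914496
  x_2 = 3.160000 - 9.914496×(3.160000 - 2.170000)/(9.914496 - (-7.461687))
       = 2.595126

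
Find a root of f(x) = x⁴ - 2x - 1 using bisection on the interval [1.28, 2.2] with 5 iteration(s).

f(x) = x⁴ - 2x - 1
Initial interval: [1.28, 2.2]

Iteration 1:
  c_1 = (1.280000 + 2.200000)/2 = 1.740000
  f(c_1) = f(1.740000) = 4.686362
  f(a) × f(c) < 0, new interval: [1.280000, 1.740000]
Iteration 2:
  c_2 = (1.280000 + 1.740000)/2 = 1.510000
  f(c_2) = f(1.510000) = 1.178856
  f(a) × f(c) < 0, new interval: [1.280000, 1.510000]
Iteration 3:
  c_3 = (1.280000 + 1.510000)/2 = 1.395000
  f(c_3) = f(1.395000) = -0.002987
  f(a) × f(c) ≥ 0, new interval: [1.395000, 1.510000]
Iteration 4:
  c_4 = (1.395000 + 1.510000)/2 = 1.452500
  f(c_4) = f(1.452500) = 0.546071
  f(a) × f(c) < 0, new interval: [1.395000, 1.452500]
Iteration 5:
  c_5 = (1.395000 + 1.452500)/2 = 1.423750
  f(c_5) = f(1.423750) = 0.261489
  f(a) × f(c) < 0, new interval: [1.395000, 1.423750]

After 5 iteration(s), the approximation is c_5 = 1.423750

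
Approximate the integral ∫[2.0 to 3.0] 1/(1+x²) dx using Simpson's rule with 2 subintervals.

f(x) = 1/(1+x²)
a = 2.0, b = 3.0, n = 2
h = (b - a)/n = 0.500000

Simpson's rule: (h/3)[f(x₀) + 4f(x₁) + 2f(x₂) + ... + f(xₙ)]

x_0 = 2.0000, f(x_0) = 0.200000, coefficient = 1
x_1 = 2.5000, f(x_1) = 0.137931, coefficient = 4
x_2 = 3.0000, f(x_2) = 0.100000, coefficient = 1

I ≈ (0.500000/3) × 0.851724 = 0.141954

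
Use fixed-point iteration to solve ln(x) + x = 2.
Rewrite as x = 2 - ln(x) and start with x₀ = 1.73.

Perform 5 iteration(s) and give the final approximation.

Equation: ln(x) + x = 2
Fixed-point form: x = 2 - ln(x)
x₀ = 1.73

x_1 = g(1.730000) = 1.451879
x_2 = g(1.451879) = 1.627142
x_3 = g(1.627142) = 1.513175
x_4 = g(1.513175) = 1.585790
x_5 = g(1.585790) = 1.538917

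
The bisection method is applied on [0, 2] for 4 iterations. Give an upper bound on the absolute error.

Bisection error bound: |error| ≤ (b-a)/2^n
|error| ≤ (2 - 0)/2^4 = 2/2^4
|error| ≤ 0.1250000000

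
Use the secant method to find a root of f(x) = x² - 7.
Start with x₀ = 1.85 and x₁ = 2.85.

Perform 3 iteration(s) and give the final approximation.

f(x) = x² - 7
x₀ = 1.85, x₁ = 2.85

Secant formula: x_{n+1} = x_n - f(x_n)(x_n - x_{n-1})/(f(x_n) - f(x_{n-1}))

Iteration 1:
  f(1.850000) = -3.577500
  f(2.850000) = 1.122500
  x_2 = 2.850000 - 1.122500×(2.850000 - 1.850000)/(1.122500 - (-3.577500))
       = 2.611170
Iteration 2:
  f(2.850000) = 1.122500
  f(2.611170) = -0.181790
  x_3 = 2.611170 - (-0.181790)×(2.611170 - 2.850000)/(-0.181790 - 1.122500)
       = 2.644458
Iteration 3:
  f(2.611170) = -0.181790
  f(2.644458) = -0.006842
  x_4 = 2.644458 - (-0.006842)×(2.644458 - 2.611170)/(-0.006842 - (-0.181790))
       = 2.645760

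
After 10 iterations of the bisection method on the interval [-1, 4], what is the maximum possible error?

Bisection error bound: |error| ≤ (b-a)/2^n
|error| ≤ (4 - (-1))/2^10 = 5/2^10
|error| ≤ 0.0048828125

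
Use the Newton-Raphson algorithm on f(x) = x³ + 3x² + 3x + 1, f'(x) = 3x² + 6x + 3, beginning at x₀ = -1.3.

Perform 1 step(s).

f(x) = x³ + 3x² + 3x + 1
f'(x) = 3x² + 6x + 3
x₀ = -1.3

Newton-Raphson formula: x_{n+1} = x_n - f(x_n)/f'(x_n)

Iteration 1:
  f(-1.300000) = -0.027000
  f'(-1.300000) = 0.270000
  x_1 = -1.300000 - (-0.027000)/0.270000 = -1.200000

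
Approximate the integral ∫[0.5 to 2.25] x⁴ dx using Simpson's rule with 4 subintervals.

f(x) = x⁴
a = 0.5, b = 2.25, n = 4
h = (b - a)/n = 0.437500

Simpson's rule: (h/3)[f(x₀) + 4f(x₁) + 2f(x₂) + ... + f(xₙ)]

x_0 = 0.5000, f(x_0) = 0.062500, coefficient = 1
x_1 = 0.9375, f(x_1) = 0.772476, coefficient = 4
x_2 = 1.3750, f(x_2) = 3.574463, coefficient = 2
x_3 = 1.8125, f(x_3) = 10.792252, coefficient = 4
x_4 = 2.2500, f(x_4) = 25.628906, coefficient = 1

I ≈ (0.437500/3) × 79.099243 = 11.535306
Exact value: 11.526758
Error: 0.008548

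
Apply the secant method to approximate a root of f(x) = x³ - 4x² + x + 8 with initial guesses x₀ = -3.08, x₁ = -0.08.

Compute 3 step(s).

f(x) = x³ - 4x² + x + 8
x₀ = -3.08, x₁ = -0.08

Secant formula: x_{n+1} = x_n - f(x_n)(x_n - x_{n-1})/(f(x_n) - f(x_{n-1}))

Iteration 1:
  f(-3.080000) = -62.243712
  f(-0.080000) = 7.893888
  x_2 = -0.080000 - 7.893888×(-0.080000 - (-3.080000))/(7.893888 - (-62.243712))
       = -0.417646
Iteration 2:
  f(-0.080000) = 7.893888
  f(-0.417646) = 6.811793
  x_3 = -0.417646 - 6.811793×(-0.417646 - (-0.080000))/(6.811793 - 7.893888)
       = -2.543128
Iteration 3:
  f(-0.417646) = 6.811793
  f(-2.543128) = -36.860801
  x_4 = -2.543128 - (-36.860801)×(-2.543128 - (-0.417646))/(-36.860801 - 6.811793)
       = -0.749166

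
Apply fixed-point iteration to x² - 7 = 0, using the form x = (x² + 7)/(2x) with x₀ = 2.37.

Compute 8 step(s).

Equation: x² - 7 = 0
Fixed-point form: x = (x² + 7)/(2x)
x₀ = 2.37

x_1 = g(2.370000) = 2.661793
x_2 = g(2.661793) = 2.645800
x_3 = g(2.645800) = 2.645751
x_4 = g(2.645751) = 2.645751
x_5 = g(2.645751) = 2.645751
x_6 = g(2.645751) = 2.645751
x_7 = g(2.645751) = 2.645751
x_8 = g(2.645751) = 2.645751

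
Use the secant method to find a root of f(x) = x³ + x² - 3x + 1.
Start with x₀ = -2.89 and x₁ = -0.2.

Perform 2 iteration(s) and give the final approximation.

f(x) = x³ + x² - 3x + 1
x₀ = -2.89, x₁ = -0.2

Secant formula: x_{n+1} = x_n - f(x_n)(x_n - x_{n-1})/(f(x_n) - f(x_{n-1}))

Iteration 1:
  f(-2.890000) = -6.115469
  f(-0.200000) = 1.632000
  x_2 = -0.200000 - 1.632000×(-0.200000 - (-2.890000))/(1.632000 - (-6.115469))
       = -0.766647
Iteration 2:
  f(-0.200000) = 1.632000
  f(-0.766647) = 3.437094
  x_3 = -0.766647 - 3.437094×(-0.766647 - (-0.200000))/(3.437094 - 1.632000)
       = 0.312310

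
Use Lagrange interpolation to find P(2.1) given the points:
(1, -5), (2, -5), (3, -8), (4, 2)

Lagrange interpolation formula:
P(x) = Σ yᵢ × Lᵢ(x)
where Lᵢ(x) = Π_{j≠i} (x - xⱼ)/(xᵢ - xⱼ)

L_0(2.1) = (2.1 - 2)/(1 - 2) × (2.1 - 3)/(1 - 3) × (2.1 - 4)/(1 - 4) = -0.028500
L_1(2.1) = (2.1 - 1)/(2 - 1) × (2.1 - 3)/(2 - 3) × (2.1 - 4)/(2 - 4) = 0.940500
L_2(2.1) = (2.1 - 1)/(3 - 1) × (2.1 - 2)/(3 - 2) × (2.1 - 4)/(3 - 4) = 0.104500
L_3(2.1) = (2.1 - 1)/(4 - 1) × (2.1 - 2)/(4 - 2) × (2.1 - 3)/(4 - 3) = -0.016500

P(2.1) = (-5)×L_0(2.1) + (-5)×L_1(2.1) + (-8)×L_2(2.1) + 2×L_3(2.1)
P(2.1) = -5.429000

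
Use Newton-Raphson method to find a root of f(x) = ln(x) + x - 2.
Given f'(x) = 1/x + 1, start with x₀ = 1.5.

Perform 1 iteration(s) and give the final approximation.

f(x) = ln(x) + x - 2
f'(x) = 1/x + 1
x₀ = 1.5

Newton-Raphson formula: x_{n+1} = x_n - f(x_n)/f'(x_n)

Iteration 1:
  f(1.500000) = -0.094535
  f'(1.500000) = 1.666667
  x_1 = 1.500000 - (-0.094535)/1.666667 = 1.556721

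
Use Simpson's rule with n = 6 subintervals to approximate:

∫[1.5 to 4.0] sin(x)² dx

f(x) = sin(x)²
a = 1.5, b = 4.0, n = 6
h = (b - a)/n = 0.416667

Simpson's rule: (h/3)[f(x₀) + 4f(x₁) + 2f(x₂) + ... + f(xₙ)]

x_0 = 1.5000, f(x_0) = 0.994996, coefficient = 1
x_1 = 1.9167, f(x_1) = 0.885068, coefficient = 4
x_2 = 2.3333, f(x_2) = 0.522853, coefficient = 2
x_3 = 2.7500, f(x_3) = 0.145665, coefficient = 4
x_4 = 3.1667, f(x_4) = 0.000629, coefficient = 2
x_5 = 3.5833, f(x_5) = 0.182768, coefficient = 4
x_6 = 4.0000, f(x_6) = 0.572750, coefficient = 1

I ≈ (0.416667/3) × 7.468716 = 1.037322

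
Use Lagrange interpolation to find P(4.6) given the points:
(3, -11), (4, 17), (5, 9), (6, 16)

Lagrange interpolation formula:
P(x) = Σ yᵢ × Lᵢ(x)
where Lᵢ(x) = Π_{j≠i} (x - xⱼ)/(xᵢ - xⱼ)

L_0(4.6) = (4.6 - 4)/(3 - 4) × (4.6 - 5)/(3 - 5) × (4.6 - 6)/(3 - 6) = -0.056000
L_1(4.6) = (4.6 - 3)/(4 - 3) × (4.6 - 5)/(4 - 5) × (4.6 - 6)/(4 - 6) = 0.448000
L_2(4.6) = (4.6 - 3)/(5 - 3) × (4.6 - 4)/(5 - 4) × (4.6 - 6)/(5 - 6) = 0.672000
L_3(4.6) = (4.6 - 3)/(6 - 3) × (4.6 - 4)/(6 - 4) × (4.6 - 5)/(6 - 5) = -0.064000

P(4.6) = (-11)×L_0(4.6) + 17×L_1(4.6) + 9×L_2(4.6) + 16×L_3(4.6)
P(4.6) = 13.256000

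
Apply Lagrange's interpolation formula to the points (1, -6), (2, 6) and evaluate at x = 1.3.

Lagrange interpolation formula:
P(x) = Σ yᵢ × Lᵢ(x)
where Lᵢ(x) = Π_{j≠i} (x - xⱼ)/(xᵢ - xⱼ)

L_0(1.3) = (1.3 - 2)/(1 - 2) = 0.700000
L_1(1.3) = (1.3 - 1)/(2 - 1) = 0.300000

P(1.3) = (-6)×L_0(1.3) + 6×L_1(1.3)
P(1.3) = -2.400000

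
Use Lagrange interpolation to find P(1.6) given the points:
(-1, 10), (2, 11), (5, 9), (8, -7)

Lagrange interpolation formula:
P(x) = Σ yᵢ × Lᵢ(x)
where Lᵢ(x) = Π_{j≠i} (x - xⱼ)/(xᵢ - xⱼ)

L_0(1.6) = (1.6 - 2)/(-1 - 2) × (1.6 - 5)/(-1 - 5) × (1.6 - 8)/(-1 - 8) = 0.053728
L_1(1.6) = (1.6 - (-1))/(2 - (-1)) × (1.6 - 5)/(2 - 5) × (1.6 - 8)/(2 - 8) = 1.047704
L_2(1.6) = (1.6 - (-1))/(5 - (-1)) × (1.6 - 2)/(5 - 2) × (1.6 - 8)/(5 - 8) = -0.123259
L_3(1.6) = (1.6 - (-1))/(8 - (-1)) × (1.6 - 2)/(8 - 2) × (1.6 - 5)/(8 - 5) = 0.021827

P(1.6) = 10×L_0(1.6) + 11×L_1(1.6) + 9×L_2(1.6) + (-7)×L_3(1.6)
P(1.6) = 10.799901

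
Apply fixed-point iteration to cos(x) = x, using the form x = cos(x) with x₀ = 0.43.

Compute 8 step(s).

Equation: cos(x) = x
Fixed-point form: x = cos(x)
x₀ = 0.43

x_1 = g(0.430000) = 0.908966
x_2 = g(0.908966) = 0.614562
x_3 = g(0.614562) = 0.817026
x_4 = g(0.817026) = 0.684393
x_5 = g(0.684393) = 0.774803
x_6 = g(0.774803) = 0.714559
x_7 = g(0.714559) = 0.755382
x_8 = g(0.755382) = 0.728009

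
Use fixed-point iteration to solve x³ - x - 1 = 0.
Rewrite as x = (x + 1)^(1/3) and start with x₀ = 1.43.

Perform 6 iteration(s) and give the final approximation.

Equation: x³ - x - 1 = 0
Fixed-point form: x = (x + 1)^(1/3)
x₀ = 1.43

x_1 = g(1.430000) = 1.344421
x_2 = g(1.344421) = 1.328450
x_3 = g(1.328450) = 1.325426
x_4 = g(1.325426) = 1.324853
x_5 = g(1.324853) = 1.324744
x_6 = g(1.324744) = 1.324723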